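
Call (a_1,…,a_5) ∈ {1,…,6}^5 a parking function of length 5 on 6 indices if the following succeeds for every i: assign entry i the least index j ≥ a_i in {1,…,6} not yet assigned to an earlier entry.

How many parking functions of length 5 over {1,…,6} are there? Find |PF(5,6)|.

|PF| = (6−5+1)·(6+1)^(5−1) = 2×2401 = 4802 (Konheim–Weiss)
Example (4,2,2,1,1) → sorted (1,1,2,2,4): b_i ≤ 1+i ∀i, a PF.

4802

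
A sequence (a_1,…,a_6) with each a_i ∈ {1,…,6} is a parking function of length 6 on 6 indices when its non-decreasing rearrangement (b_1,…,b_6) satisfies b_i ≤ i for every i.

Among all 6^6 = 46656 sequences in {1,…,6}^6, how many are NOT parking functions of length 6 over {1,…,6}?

29849

Count = (6+1−6)·(6+1)^{6−1} = 1×16807 = 16807 [KW]
One tuple (4,5,3,5,5,6) → sorted (3,4,5,5,5,6): b_1=3>1, not a PF.
6^6 − 16807 = 46656 − 16807 = 29849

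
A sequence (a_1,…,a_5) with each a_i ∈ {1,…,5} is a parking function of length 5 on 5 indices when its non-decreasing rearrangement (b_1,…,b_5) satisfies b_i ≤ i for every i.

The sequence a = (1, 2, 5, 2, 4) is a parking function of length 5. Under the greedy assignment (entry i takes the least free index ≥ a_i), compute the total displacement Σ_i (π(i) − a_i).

1

Σπ = 5·6/2 = 15 (π permutes [5]); Σa = 1+2+5+2+4 = 14; disp = 15−14 = 1.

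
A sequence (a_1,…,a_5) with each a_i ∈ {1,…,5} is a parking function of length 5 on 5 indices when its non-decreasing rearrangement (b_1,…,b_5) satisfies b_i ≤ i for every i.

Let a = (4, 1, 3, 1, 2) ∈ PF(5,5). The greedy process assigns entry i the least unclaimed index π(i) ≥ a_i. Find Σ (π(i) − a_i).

4

Σπ = 15 ({1..5} each once); Σa = 4+1+3+1+2 = 11; disp = 15−11 = 4.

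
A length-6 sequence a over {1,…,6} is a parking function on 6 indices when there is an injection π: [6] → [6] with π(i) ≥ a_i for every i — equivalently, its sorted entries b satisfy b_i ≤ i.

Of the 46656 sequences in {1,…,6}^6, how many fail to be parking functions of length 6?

#PF = (7−6)·7^(6−1) = 1×16807 = 16807 [KW]
Example (6,6,4,1,6,4) → sorted (1,4,4,6,6,6): b_2=4>2, not a PF.
Total 46656; non-PF = 46656−16807 = 29849

29849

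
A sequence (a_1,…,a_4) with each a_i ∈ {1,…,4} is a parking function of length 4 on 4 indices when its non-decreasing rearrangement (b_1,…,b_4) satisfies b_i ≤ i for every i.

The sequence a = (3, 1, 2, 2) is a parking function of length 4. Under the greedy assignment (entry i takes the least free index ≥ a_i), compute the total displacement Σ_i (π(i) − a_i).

2

Σπ = 10 ({1..4} each once); Σa = 3+1+2+2 = 8; disp = 10−8 = 2.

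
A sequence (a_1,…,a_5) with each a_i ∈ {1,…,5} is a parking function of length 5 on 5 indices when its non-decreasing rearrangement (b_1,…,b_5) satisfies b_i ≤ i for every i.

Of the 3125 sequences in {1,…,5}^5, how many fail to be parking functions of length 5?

1829

#PF = (5+1−5)·(5+1)^{5−1} = 1×1296 = 1296 (Konheim–Weiss)
One tuple (3,5,5,5,5) → sorted (3,5,5,5,5): b_1=3>1, not a PF.
So 3125 − 1296 = 1829 fail.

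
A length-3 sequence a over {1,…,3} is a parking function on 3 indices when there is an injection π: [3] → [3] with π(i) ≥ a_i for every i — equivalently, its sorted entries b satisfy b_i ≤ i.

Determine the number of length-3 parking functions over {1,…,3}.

16

|PF| = (4−3)·4^(3−1) = 1×16 = 16 [KW]
E.g. (1,3,2) → sorted (1,2,3): b_i ≤ i ∀i, a PF.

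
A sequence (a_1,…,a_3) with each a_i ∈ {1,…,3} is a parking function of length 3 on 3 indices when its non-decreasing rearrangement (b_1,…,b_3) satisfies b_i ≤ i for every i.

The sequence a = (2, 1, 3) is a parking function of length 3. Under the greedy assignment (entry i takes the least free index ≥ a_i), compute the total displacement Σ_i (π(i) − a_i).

Σπ(i) = 1+…+3 = 6; Σa = 2+1+3 = 6; disp = 6−6 = 0.

0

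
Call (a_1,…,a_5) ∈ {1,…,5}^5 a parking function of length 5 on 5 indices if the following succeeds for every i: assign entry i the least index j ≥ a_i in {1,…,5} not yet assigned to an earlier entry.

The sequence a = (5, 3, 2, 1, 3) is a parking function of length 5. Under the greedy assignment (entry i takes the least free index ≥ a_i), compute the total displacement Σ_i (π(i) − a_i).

Σπ = 5·6/2 = 15 (π permutes [5]); Σa = 5+3+2+1+3 = 14; disp = 15−14 = 1.

1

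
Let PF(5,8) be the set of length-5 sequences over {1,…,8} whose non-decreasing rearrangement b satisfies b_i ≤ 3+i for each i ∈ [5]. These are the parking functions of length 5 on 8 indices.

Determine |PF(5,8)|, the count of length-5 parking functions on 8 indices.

|PF| = (9−5)·9^(5−1) = 4 · 6561 = 26244 (Konheim–Weiss)
Check (4,2,1,5,8) → sorted (1,2,4,5,8): b_i ≤ 3+i ∀i, a PF.

26244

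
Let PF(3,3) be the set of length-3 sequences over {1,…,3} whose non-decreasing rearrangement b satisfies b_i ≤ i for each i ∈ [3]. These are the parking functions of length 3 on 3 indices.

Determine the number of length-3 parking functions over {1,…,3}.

|PF| = (3−3+1)·(3+1)^(3−1) = 1 · 16 = 16
E.g. (1,1,2) → sorted (1,1,2): b_i ≤ i ∀i, a PF.

16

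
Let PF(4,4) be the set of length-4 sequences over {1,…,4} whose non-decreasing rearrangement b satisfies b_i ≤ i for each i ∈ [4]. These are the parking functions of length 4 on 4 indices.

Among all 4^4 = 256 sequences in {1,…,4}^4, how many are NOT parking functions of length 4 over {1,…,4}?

|PF| = (4−4+1)·(4+1)^(4−1) = 1·125 = 125 [KW]
E.g. (4,2,4,4) → sorted (2,4,4,4): b_1=2>1, not a PF.
Total 256; non-PF = 256−125 = 131

131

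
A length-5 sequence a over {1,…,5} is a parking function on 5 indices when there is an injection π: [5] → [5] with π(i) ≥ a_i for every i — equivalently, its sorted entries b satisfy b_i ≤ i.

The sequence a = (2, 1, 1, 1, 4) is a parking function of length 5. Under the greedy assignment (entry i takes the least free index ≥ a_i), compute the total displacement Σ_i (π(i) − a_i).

6

Σπ = 5·6/2 = 15 (π permutes [5]); Σa = 2+1+1+1+4 = 9; disp = 15−9 = 6.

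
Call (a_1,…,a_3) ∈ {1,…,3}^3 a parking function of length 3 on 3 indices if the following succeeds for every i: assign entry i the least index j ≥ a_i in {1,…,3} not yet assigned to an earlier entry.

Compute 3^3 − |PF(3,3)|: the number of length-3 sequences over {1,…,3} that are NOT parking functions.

|PF(3,3)| = (3+1−3)·(3+1)^{3−1} = 1×16 = 16 (Konheim–Weiss)
E.g. (3,3,1) → sorted (1,3,3): b_2=3>2, not a PF.
3^3 − 16 = 27 − 16 = 11

11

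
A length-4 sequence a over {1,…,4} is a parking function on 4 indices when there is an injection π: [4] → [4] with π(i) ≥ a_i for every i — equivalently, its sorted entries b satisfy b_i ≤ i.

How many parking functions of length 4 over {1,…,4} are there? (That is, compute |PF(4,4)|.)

|PF(4,4)| = 1·5^3 = 1·125 = 125
One tuple (1,1,1,1) → sorted (1,1,1,1): b_i ≤ i ∀i, a PF.

125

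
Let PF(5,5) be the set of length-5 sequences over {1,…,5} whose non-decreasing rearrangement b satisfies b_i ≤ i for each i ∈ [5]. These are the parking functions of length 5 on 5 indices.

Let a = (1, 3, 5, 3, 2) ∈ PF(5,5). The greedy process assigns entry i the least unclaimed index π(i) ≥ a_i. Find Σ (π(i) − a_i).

1

Σπ(i) = 1+…+5 = 15; Σa = 1+3+5+3+2 = 14; disp = 15−14 = 1.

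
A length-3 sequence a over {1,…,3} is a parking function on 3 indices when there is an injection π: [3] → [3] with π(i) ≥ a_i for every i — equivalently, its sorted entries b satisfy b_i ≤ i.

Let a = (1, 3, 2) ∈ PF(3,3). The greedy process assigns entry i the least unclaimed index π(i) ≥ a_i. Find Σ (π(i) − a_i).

Σπ = 3·4/2 = 6 (π permutes [3]); Σa = 1+3+2 = 6; disp = 6−6 = 0.

0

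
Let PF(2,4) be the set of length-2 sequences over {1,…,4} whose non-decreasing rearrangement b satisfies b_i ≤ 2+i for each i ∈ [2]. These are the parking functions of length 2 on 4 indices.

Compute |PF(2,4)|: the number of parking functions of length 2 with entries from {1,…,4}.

15

|PF| = 3·5^1 = 3 · 5 = 15 (Konheim–Weiss)
Check (1,4) → sorted (1,4): b_i ≤ 2+i ∀i, a PF.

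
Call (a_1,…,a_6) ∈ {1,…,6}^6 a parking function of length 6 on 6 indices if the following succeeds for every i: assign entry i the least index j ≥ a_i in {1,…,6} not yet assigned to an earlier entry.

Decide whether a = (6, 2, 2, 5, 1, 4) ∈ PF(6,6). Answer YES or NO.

Sorted: b = (1, 2, 2, 4, 5, 6).
  b_1=1 ≤ 1
  b_2=2 ≤ 2
  b_3=2 ≤ 3
  b_4=4 ≤ 4
  b_5=5 ≤ 5
  b_6=6 ≤ 6
All bounds hold ⇒ YES

YES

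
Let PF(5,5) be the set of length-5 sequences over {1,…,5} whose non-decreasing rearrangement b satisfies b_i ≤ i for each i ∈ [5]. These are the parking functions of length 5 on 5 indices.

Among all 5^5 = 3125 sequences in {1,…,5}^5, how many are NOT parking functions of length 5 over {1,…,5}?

1829

|PF(5,5)| = (5+1−5)·(5+1)^{5−1} = 1·1296 = 1296 (Pollak)
Example (5,3,5,4,3) → sorted (3,3,4,5,5): b_1=3>1, not a PF.
5^5 − 1296 = 3125 − 1296 = 1829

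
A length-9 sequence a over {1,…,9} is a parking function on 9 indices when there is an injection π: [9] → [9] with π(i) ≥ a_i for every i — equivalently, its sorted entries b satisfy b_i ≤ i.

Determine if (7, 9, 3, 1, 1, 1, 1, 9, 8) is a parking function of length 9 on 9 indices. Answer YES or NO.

NO

Sorted: b = (1, 1, 1, 1, 3, 7, 8, 9, 9).
  b_1=1 ≤ 1
  b_2=1 ≤ 2
  b_3=1 ≤ 3
  b_4=1 ≤ 4
  b_5=3 ≤ 5
  b_6=7 > 6
  fails at i=6 ⇒ NO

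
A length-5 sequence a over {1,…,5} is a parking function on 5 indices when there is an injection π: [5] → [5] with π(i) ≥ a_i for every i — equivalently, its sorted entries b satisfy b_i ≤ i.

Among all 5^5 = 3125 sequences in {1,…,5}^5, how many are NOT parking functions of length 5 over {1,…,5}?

1829

|PF| = (6−5)·6^(5−1) = 1·1296 = 1296
Example (5,4,5,3,2) → sorted (2,3,4,5,5): b_1=2>1, not a PF.
Total 3125; non-PF = 3125−1296 = 1829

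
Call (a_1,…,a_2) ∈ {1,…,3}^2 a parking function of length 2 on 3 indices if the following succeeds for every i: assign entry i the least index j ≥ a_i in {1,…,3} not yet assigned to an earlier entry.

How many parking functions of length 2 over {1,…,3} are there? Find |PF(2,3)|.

Count = (3+1−2)·(3+1)^{2−1} = 2·4 = 8 (Pollak)
Check (1,1) → sorted (1,1): b_i ≤ 1+i ∀i, a PF.

8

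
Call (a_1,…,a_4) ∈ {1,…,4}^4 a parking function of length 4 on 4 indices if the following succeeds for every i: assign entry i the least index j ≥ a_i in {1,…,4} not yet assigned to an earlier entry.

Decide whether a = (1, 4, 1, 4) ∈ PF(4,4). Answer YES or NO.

NO

Rearranged: b = (1, 1, 4, 4).
  b_1=1 ≤ 1
  b_2=1 ≤ 2
  b_3=4 > 3
  fails at i=3 ⇒ NO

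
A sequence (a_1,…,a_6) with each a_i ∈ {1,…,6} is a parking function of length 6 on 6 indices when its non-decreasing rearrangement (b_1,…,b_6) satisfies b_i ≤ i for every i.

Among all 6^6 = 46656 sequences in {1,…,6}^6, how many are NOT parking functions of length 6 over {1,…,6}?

#PF = (6−6+1)·(6+1)^(6−1) = 1·16807 = 16807
One tuple (5,4,6,5,6,3) → sorted (3,4,5,5,6,6): b_1=3>1, not a PF.
Total 46656; non-PF = 46656−16807 = 29849

29849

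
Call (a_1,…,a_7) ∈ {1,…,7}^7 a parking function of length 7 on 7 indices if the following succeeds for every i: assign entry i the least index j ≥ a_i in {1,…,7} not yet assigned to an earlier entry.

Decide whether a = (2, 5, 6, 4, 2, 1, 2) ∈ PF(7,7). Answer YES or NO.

Sorted: b = (1, 2, 2, 2, 4, 5, 6).
  b_1=1 ≤ 1
  b_2=2 ≤ 2
  b_3=2 ≤ 3
  b_4=2 ≤ 4
  b_5=4 ≤ 5
  b_6=5 ≤ 6
  b_7=6 ≤ 7
All bounds hold ⇒ YES

YES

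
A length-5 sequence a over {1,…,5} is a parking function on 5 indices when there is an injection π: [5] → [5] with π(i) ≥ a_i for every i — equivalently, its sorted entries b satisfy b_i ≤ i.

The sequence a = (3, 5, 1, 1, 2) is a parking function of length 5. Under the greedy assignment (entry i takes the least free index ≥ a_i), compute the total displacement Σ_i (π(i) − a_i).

3

Σπ = 15 ({1..5} each once); Σa = 3+5+1+1+2 = 12; disp = 15−12 = 3.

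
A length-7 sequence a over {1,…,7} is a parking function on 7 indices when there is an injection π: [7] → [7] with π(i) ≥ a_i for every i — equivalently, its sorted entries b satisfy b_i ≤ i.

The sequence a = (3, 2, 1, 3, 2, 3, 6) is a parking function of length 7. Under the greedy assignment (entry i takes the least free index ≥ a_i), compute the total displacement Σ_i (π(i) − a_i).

8

Σπ = 28 ({1..7} each once); Σa = 3+2+1+3+2+3+6 = 20; disp = 28−20 = 8.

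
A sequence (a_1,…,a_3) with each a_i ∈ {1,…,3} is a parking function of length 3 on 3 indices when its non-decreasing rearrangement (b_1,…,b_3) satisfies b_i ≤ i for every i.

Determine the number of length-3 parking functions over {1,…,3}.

Count = (4−3)·4^(3−1) = 1×16 = 16
One tuple (1,2,3) → sorted (1,2,3): b_i ≤ i ∀i, a PF.

16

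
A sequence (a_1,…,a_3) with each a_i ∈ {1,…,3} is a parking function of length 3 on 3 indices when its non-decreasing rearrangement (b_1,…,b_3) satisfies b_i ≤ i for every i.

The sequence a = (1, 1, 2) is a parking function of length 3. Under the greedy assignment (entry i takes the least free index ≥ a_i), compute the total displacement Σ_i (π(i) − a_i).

Σπ = 6 ({1..3} each once); Σa = 1+1+2 = 4; disp = 6−4 = 2.

2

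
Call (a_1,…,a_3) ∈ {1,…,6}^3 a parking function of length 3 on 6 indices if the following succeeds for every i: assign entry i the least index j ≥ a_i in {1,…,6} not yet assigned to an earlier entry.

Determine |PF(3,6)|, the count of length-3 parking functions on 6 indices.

196

|PF| = (7−3)·7^(3−1) = 4×49 = 196
E.g. (2,4,2) → sorted (2,2,4): b_i ≤ 3+i ∀i, a PF.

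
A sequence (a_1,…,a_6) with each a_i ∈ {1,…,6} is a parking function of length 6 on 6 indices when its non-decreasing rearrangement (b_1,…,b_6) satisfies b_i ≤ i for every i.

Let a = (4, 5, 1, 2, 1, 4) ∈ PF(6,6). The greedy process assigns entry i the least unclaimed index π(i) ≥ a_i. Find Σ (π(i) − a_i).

Σπ = 21 ({1..6} each once); Σa = 4+5+1+2+1+4 = 17; disp = 21−17 = 4.

4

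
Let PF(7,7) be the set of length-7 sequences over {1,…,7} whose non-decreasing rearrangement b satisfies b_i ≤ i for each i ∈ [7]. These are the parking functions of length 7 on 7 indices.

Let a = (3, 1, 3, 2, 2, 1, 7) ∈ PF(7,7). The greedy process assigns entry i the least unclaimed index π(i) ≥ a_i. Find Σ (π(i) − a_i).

9

Σπ = 7·8/2 = 28 (π permutes [7]); Σa = 3+1+3+2+2+1+7 = 19; disp = 28−19 = 9.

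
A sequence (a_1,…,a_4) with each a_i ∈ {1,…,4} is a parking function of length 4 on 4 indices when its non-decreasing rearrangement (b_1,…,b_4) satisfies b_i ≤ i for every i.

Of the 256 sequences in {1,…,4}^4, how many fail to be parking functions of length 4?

131

Count = (4+1−4)·(4+1)^{4−1} = 1 · 125 = 125
One tuple (3,4,4,4) → sorted (3,4,4,4): b_1=3>1, not a PF.
4^4 − 125 = 256 − 125 = 131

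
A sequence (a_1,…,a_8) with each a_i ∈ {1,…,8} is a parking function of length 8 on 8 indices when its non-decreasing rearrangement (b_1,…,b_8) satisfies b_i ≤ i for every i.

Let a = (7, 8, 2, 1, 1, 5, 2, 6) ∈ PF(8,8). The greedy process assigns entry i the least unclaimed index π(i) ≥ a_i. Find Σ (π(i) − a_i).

4

Σπ = 36 ({1..8} each once); Σa = 7+8+2+1+1+5+2+6 = 32; disp = 36−32 = 4.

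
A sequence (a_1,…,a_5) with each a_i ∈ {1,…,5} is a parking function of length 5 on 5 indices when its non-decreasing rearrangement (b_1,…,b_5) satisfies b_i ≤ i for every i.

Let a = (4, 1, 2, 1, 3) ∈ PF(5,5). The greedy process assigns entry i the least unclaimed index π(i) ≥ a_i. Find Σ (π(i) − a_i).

4

Σπ = 5·6/2 = 15 (π permutes [5]); Σa = 4+1+2+1+3 = 11; disp = 15−11 = 4.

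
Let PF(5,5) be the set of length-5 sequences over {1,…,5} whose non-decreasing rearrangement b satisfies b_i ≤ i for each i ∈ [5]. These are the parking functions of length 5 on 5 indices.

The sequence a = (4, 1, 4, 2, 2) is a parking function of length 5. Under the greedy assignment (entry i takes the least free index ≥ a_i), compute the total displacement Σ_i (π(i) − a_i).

2

Σπ = 15 ({1..5} each once); Σa = 4+1+4+2+2 = 13; disp = 15−13 = 2.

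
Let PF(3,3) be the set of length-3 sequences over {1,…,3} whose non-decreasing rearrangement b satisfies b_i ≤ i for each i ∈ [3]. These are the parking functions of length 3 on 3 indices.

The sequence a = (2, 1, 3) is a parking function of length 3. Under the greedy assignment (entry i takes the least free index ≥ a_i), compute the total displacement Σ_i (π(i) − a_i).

0

Σπ = 3·4/2 = 6 (π permutes [3]); Σa = 2+1+3 = 6; disp = 6−6 = 0.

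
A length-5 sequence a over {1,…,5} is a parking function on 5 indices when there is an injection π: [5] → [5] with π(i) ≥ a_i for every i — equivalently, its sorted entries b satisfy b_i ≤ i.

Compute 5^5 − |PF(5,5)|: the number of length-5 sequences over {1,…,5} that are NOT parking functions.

#PF = (6−5)·6^(5−1) = 1·1296 = 1296
E.g. (2,3,3,3,4) → sorted (2,3,3,3,4): b_1=2>1, not a PF.
5^5 − 1296 = 3125 − 1296 = 1829

1829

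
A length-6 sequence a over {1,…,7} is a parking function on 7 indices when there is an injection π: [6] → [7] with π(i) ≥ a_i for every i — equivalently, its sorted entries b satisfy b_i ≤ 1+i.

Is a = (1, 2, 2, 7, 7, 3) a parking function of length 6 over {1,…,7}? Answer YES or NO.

NO

Rearranged: b = (1, 2, 2, 3, 7, 7).
  b_1=1 ≤ 2
  b_2=2 ≤ 3
  b_3=2 ≤ 4
  b_4=3 ≤ 5
  b_5=7 > 6
  fails at i=5 ⇒ NO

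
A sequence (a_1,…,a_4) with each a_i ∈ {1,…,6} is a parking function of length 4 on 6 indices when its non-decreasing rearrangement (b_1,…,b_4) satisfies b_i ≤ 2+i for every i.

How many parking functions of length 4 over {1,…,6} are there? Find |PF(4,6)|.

1029

|PF(4,6)| = (6−4+1)·(6+1)^(4−1) = 3·343 = 1029 [KW]
Example (6,2,2,3) → sorted (2,2,3,6): b_i ≤ 2+i ∀i, a PF.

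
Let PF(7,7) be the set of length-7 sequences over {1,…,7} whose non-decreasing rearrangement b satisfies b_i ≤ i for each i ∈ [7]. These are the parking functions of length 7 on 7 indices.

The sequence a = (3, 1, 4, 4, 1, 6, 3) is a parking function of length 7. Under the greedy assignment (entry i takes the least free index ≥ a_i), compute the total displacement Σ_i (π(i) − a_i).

Σπ(i) = 1+…+7 = 28; Σa = 3+1+4+4+1+6+3 = 22; disp = 28−22 = 6.

6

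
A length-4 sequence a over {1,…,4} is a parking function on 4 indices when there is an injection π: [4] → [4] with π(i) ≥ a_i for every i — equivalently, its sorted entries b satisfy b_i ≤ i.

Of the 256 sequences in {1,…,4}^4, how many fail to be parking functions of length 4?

131

|PF| = (5−4)·5^(4−1) = 1×125 = 125 (Konheim–Weiss)
Check (4,4,1,4) → sorted (1,4,4,4): b_2=4>2, not a PF.
So 256 − 125 = 131 fail.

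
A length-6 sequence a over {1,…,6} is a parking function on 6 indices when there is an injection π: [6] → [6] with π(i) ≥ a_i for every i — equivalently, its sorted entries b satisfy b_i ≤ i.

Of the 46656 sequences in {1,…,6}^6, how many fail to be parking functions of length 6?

|PF(6,6)| = (7−6)·7^(6−1) = 1 · 16807 = 16807 (Konheim–Weiss)
Example (4,6,4,5,4,5) → sorted (4,4,4,5,5,6): b_1=4>1, not a PF.
6^6 − 16807 = 46656 − 16807 = 29849

29849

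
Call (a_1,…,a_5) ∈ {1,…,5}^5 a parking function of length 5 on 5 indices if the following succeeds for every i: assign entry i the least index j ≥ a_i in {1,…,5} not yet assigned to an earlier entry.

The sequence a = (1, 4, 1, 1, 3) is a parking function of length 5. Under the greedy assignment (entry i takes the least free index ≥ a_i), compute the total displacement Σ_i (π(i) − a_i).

Σπ(i) = 1+…+5 = 15; Σa = 1+4+1+1+3 = 10; disp = 15−10 = 5.

5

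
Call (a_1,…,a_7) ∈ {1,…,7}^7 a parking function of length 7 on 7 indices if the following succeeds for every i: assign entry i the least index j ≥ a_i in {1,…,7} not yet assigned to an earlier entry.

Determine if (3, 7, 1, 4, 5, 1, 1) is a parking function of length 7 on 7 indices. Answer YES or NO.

Sorted: b = (1, 1, 1, 3, 4, 5, 7).
  b_1=1 ≤ 1
  b_2=1 ≤ 2
  b_3=1 ≤ 3
  b_4=3 ≤ 4
  b_5=4 ≤ 5
  b_6=5 ≤ 6
  b_7=7 ≤ 7
All bounds hold ⇒ YES

YES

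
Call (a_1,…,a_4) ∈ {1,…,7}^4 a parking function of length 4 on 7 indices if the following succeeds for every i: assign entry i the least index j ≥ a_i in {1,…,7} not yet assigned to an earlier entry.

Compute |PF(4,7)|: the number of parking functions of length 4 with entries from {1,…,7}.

|PF| = (7+1−4)·(7+1)^{4−1} = 4 · 512 = 2048 [KW]
Example (2,6,4,2) → sorted (2,2,4,6): b_i ≤ 3+i ∀i, a PF.

2048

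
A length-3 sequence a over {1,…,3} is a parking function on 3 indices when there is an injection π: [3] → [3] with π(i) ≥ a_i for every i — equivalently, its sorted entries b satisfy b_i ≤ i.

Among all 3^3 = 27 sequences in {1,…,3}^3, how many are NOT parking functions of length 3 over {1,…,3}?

|PF| = 1·4^2 = 1×16 = 16 [KW]
Example (2,3,3) → sorted (2,3,3): b_1=2>1, not a PF.
So 27 − 16 = 11 fail.

11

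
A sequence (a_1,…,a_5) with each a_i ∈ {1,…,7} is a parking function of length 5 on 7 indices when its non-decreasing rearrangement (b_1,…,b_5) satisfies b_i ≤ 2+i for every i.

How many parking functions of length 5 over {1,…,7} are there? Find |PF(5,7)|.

12288

#PF = 3·8^4 = 3·4096 = 12288 (Konheim–Weiss)
Example (3,6,1,1,2) → sorted (1,1,2,3,6): b_i ≤ 2+i ∀i, a PF.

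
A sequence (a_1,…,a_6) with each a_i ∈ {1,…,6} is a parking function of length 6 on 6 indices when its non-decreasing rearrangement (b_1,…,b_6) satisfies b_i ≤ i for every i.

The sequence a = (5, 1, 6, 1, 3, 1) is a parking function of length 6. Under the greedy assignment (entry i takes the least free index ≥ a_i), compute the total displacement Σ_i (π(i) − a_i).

4

Σπ = 6·7/2 = 21 (π permutes [6]); Σa = 5+1+6+1+3+1 = 17; disp = 21−17 = 4.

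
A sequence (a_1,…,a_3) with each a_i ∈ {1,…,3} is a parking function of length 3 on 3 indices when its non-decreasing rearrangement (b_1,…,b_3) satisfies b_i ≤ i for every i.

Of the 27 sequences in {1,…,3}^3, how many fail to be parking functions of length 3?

11

#PF = (3+1−3)·(3+1)^{3−1} = 1 · 16 = 16 [KW]
E.g. (3,3,3) → sorted (3,3,3): b_1=3>1, not a PF.
3^3 − 16 = 27 − 16 = 11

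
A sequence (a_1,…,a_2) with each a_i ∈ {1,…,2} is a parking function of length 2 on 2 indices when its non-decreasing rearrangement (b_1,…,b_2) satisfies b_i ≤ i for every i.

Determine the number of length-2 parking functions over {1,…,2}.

Count = (2+1−2)·(2+1)^{2−1} = 1×3 = 3
One tuple (1,1) → sorted (1,1): b_i ≤ i ∀i, a PF.

3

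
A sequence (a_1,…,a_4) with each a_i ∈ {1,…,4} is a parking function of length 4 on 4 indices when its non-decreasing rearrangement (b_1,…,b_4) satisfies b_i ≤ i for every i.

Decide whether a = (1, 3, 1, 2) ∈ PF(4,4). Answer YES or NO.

Sorted: b = (1, 1, 2, 3).
  b_1=1 ≤ 1
  b_2=1 ≤ 2
  b_3=2 ≤ 3
  b_4=3 ≤ 4
All bounds hold ⇒ YES

YES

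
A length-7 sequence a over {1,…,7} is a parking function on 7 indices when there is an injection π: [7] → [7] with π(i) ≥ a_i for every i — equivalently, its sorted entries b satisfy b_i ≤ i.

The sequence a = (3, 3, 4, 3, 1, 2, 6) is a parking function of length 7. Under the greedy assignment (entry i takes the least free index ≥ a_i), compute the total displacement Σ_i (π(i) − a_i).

6

Σπ = 7·8/2 = 28 (π permutes [7]); Σa = 3+3+4+3+1+2+6 = 22; disp = 28−22 = 6.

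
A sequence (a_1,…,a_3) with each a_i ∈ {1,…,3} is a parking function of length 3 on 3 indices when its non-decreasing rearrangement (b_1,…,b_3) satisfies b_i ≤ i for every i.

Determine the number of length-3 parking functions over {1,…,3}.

16

|PF(3,3)| = (3+1−3)·(3+1)^{3−1} = 1 · 16 = 16 [KW]
Check (3,1,2) → sorted (1,2,3): b_i ≤ i ∀i, a PF.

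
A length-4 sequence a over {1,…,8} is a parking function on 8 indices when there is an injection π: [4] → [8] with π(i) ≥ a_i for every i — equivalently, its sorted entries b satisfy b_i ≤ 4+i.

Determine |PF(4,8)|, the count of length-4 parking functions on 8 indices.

3645

#PF = (8+1−4)·(8+1)^{4−1} = 5·729 = 3645
Example (4,2,6,5) → sorted (2,4,5,6): b_i ≤ 4+i ∀i, a PF.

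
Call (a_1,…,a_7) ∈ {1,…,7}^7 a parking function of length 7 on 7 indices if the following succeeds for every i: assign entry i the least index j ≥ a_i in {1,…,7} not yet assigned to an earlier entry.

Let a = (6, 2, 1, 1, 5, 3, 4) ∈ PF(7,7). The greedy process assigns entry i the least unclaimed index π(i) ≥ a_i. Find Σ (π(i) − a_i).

6

Σπ = 28 ({1..7} each once); Σa = 6+2+1+1+5+3+4 = 22; disp = 28−22 = 6.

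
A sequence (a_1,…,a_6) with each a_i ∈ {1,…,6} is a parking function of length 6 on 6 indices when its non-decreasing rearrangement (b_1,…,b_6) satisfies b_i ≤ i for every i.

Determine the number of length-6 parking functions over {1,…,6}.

16807

|PF| = (7−6)·7^(6−1) = 1 · 16807 = 16807 [KW]
E.g. (2,2,1,3,6,2) → sorted (1,2,2,2,3,6): b_i ≤ i ∀i, a PF.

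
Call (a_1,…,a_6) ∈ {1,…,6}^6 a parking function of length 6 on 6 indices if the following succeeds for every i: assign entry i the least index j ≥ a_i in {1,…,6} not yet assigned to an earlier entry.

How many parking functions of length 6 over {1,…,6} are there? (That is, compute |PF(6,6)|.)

|PF(6,6)| = (6+1−6)·(6+1)^{6−1} = 1×16807 = 16807 (Pollak)
One tuple (3,1,5,3,6,2) → sorted (1,2,3,3,5,6): b_i ≤ i ∀i, a PF.

16807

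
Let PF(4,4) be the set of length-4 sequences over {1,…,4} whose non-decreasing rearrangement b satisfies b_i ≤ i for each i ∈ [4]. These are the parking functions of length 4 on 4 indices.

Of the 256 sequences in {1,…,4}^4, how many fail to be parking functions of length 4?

131

|PF| = 1·5^3 = 1×125 = 125 [KW]
Example (4,1,3,3) → sorted (1,3,3,4): b_2=3>2, not a PF.
4^4 − 125 = 256 − 125 = 131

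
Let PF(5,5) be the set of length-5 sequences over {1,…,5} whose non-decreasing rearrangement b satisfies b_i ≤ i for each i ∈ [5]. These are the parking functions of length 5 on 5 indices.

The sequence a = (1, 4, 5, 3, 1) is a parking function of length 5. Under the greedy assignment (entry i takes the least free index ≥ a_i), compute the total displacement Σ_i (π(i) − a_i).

1

Σπ = 5·6/2 = 15 (π permutes [5]); Σa = 1+4+5+3+1 = 14; disp = 15−14 = 1.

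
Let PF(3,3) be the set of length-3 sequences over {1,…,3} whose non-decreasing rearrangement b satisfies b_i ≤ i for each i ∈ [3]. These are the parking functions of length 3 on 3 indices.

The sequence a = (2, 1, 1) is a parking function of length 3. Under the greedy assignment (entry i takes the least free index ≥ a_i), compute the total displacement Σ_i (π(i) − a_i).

Σπ = 3·4/2 = 6 (π permutes [3]); Σa = 2+1+1 = 4; disp = 6−4 = 2.

2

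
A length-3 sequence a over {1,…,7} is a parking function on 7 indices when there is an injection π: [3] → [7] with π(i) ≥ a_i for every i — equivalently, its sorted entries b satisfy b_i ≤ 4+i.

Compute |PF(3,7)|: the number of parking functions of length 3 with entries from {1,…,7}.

|PF(3,7)| = 5·8^2 = 5·64 = 320 (Pollak)
Example (6,7,3) → sorted (3,6,7): b_i ≤ 4+i ∀i, a PF.

320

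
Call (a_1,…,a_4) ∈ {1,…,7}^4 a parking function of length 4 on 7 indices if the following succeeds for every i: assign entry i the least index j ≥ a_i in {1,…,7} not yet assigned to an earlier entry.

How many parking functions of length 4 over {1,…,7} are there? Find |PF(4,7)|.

|PF(4,7)| = (8−4)·8^(4−1) = 4·512 = 2048 (Pollak)
One tuple (1,1,4,6) → sorted (1,1,4,6): b_i ≤ 3+i ∀i, a PF.

2048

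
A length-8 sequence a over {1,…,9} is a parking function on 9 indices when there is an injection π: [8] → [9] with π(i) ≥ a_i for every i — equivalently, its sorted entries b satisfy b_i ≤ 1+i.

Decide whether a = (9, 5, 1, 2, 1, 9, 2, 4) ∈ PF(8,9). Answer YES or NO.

Order a: b = (1, 1, 2, 2, 4, 5, 9, 9).
  b_1=1 ≤ 2
  b_2=1 ≤ 3
  b_3=2 ≤ 4
  b_4=2 ≤ 5
  b_5=4 ≤ 6
  b_6=5 ≤ 7
  b_7=9 > 8
  fails at i=7 ⇒ NO

NO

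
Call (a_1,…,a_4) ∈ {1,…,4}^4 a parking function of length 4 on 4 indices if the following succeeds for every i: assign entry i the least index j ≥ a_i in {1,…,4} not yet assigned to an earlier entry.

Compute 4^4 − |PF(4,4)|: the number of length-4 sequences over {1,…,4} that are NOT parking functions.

131

#PF = (4+1−4)·(4+1)^{4−1} = 1 · 125 = 125 (Pollak)
Check (4,2,4,2) → sorted (2,2,4,4): b_1=2>1, not a PF.
4^4 − 125 = 256 − 125 = 131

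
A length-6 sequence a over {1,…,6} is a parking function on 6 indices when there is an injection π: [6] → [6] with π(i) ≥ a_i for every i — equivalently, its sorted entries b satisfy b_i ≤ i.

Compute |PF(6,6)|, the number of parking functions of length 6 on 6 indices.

|PF(6,6)| = 1·7^5 = 1×16807 = 16807
Example (1,3,1,2,1,5) → sorted (1,1,1,2,3,5): b_i ≤ i ∀i, a PF.

16807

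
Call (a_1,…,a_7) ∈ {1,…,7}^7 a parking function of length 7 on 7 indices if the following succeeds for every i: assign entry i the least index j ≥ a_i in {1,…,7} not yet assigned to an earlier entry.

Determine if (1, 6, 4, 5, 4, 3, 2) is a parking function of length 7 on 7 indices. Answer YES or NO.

Sorted: b = (1, 2, 3, 4, 4, 5, 6).
  b_1=1 ≤ 1
  b_2=2 ≤ 2
  b_3=3 ≤ 3
  b_4=4 ≤ 4
  b_5=4 ≤ 5
  b_6=5 ≤ 6
  b_7=6 ≤ 7
All bounds hold ⇒ YES

YES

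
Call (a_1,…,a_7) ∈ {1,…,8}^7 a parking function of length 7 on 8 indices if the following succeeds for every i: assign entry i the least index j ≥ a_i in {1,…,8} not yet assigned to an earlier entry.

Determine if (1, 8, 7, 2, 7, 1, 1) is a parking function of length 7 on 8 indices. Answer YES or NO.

Order a: b = (1, 1, 1, 2, 7, 7, 8).
  b_1=1 ≤ 2
  b_2=1 ≤ 3
  b_3=1 ≤ 4
  b_4=2 ≤ 5
  b_5=7 > 6
  fails at i=5 ⇒ NO

NO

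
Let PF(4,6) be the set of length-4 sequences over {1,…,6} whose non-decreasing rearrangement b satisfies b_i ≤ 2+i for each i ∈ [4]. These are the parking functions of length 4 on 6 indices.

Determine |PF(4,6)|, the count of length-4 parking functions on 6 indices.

1029

|PF(4,6)| = 3·7^3 = 3×343 = 1029 [KW]
Check (1,5,4,5) → sorted (1,4,5,5): b_i ≤ 2+i ∀i, a PF.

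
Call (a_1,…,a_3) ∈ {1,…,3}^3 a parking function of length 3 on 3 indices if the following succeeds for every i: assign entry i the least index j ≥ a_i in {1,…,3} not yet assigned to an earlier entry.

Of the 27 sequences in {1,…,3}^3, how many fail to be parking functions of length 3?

11

#PF = (3−3+1)·(3+1)^(3−1) = 1×16 = 16 (Pollak)
Example (2,2,2) → sorted (2,2,2): b_1=2>1, not a PF.
So 27 − 16 = 11 fail.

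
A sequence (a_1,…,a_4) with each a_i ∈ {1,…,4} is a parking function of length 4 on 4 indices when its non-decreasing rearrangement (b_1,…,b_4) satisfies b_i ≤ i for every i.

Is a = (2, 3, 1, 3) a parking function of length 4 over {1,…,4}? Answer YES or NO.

YES

Rearranged: b = (1, 2, 3, 3).
  b_1=1 ≤ 1
  b_2=2 ≤ 2
  b_3=3 ≤ 3
  b_4=3 ≤ 4
All bounds hold ⇒ YES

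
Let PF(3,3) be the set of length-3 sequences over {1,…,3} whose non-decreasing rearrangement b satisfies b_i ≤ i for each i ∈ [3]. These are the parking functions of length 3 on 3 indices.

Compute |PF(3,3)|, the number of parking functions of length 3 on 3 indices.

16

Count = 1·4^2 = 1 · 16 = 16 (Konheim–Weiss)
Check (2,1,3) → sorted (1,2,3): b_i ≤ i ∀i, a PF.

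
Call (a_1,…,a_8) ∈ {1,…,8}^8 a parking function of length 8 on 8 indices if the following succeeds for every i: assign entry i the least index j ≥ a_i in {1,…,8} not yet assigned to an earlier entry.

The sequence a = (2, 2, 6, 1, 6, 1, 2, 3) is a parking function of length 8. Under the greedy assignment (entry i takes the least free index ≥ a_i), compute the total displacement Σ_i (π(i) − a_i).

Σπ = 36 ({1..8} each once); Σa = 2+2+6+1+6+1+2+3 = 23; disp = 36−23 = 13.

13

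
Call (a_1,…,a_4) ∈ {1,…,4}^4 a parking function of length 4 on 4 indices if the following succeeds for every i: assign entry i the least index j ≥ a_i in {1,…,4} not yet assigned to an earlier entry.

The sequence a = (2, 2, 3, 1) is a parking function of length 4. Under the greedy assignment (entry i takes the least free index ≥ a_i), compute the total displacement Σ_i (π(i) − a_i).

Σπ(i) = 1+…+4 = 10; Σa = 2+2+3+1 = 8; disp = 10−8 = 2.

2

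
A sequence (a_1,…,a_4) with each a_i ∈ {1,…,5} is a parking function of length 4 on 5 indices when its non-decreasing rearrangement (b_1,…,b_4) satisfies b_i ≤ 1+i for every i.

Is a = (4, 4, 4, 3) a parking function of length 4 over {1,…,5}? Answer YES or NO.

Sorted: b = (3, 4, 4, 4).
  b_1=3 > 2
  fails at i=1 ⇒ NO

NO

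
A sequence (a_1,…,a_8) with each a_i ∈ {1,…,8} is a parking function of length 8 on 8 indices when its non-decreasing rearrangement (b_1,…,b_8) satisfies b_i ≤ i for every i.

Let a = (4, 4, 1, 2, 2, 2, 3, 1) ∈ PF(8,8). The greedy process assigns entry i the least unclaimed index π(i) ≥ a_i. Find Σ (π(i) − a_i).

17

Σπ = 36 ({1..8} each once); Σa = 4+4+1+2+2+2+3+1 = 19; disp = 36−19 = 17.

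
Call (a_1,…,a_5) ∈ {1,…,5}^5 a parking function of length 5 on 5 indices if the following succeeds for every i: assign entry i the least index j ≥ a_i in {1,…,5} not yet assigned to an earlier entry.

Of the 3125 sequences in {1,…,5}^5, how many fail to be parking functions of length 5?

Count = (5+1−5)·(5+1)^{5−1} = 1×1296 = 1296 (Konheim–Weiss)
Check (4,4,5,2,4) → sorted (2,4,4,4,5): b_1=2>1, not a PF.
So 3125 − 1296 = 1829 fail.

1829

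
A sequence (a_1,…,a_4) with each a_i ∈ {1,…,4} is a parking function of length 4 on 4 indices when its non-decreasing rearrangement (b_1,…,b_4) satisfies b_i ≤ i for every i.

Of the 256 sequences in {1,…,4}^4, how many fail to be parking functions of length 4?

#PF = (4−4+1)·(4+1)^(4−1) = 1×125 = 125 [KW]
One tuple (1,4,1,4) → sorted (1,1,4,4): b_3=4>3, not a PF.
So 256 − 125 = 131 fail.

131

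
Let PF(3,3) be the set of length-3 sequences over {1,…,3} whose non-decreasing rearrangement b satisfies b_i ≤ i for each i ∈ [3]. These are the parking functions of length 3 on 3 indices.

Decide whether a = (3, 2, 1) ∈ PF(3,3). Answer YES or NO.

YES

Sorted: b = (1, 2, 3).
  b_1=1 ≤ 1
  b_2=2 ≤ 2
  b_3=3 ≤ 3
All bounds hold ⇒ YES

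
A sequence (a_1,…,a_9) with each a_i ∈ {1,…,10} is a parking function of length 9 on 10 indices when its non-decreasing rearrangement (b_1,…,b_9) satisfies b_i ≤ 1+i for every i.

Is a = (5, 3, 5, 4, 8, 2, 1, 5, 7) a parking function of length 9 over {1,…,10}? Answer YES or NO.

YES

Order a: b = (1, 2, 3, 4, 5, 5, 5, 7, 8).
  b_1=1 ≤ 2
  b_2=2 ≤ 3
  b_3=3 ≤ 4
  b_4=4 ≤ 5
  b_5=5 ≤ 6
  b_6=5 ≤ 7
  b_7=5 ≤ 8
  b_8=7 ≤ 9
  b_9=8 ≤ 10
All bounds hold ⇒ YES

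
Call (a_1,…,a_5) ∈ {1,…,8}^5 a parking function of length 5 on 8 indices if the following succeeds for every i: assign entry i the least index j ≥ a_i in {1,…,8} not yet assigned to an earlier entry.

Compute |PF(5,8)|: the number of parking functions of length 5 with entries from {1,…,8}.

#PF = (8+1−5)·(8+1)^{5−1} = 4·6561 = 26244 (Konheim–Weiss)
Check (8,3,2,6,4) → sorted (2,3,4,6,8): b_i ≤ 3+i ∀i, a PF.

26244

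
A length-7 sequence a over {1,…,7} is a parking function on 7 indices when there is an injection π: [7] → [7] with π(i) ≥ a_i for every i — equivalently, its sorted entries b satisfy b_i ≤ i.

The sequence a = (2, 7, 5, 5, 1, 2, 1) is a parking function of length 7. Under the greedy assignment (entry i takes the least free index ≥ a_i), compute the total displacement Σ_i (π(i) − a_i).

5

Σπ = 7·8/2 = 28 (π permutes [7]); Σa = 2+7+5+5+1+2+1 = 23; disp = 28−23 = 5.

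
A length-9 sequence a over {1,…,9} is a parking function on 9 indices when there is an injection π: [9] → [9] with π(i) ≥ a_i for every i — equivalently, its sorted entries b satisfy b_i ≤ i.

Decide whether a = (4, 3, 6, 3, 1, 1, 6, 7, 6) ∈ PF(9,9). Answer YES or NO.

Order a: b = (1, 1, 3, 3, 4, 6, 6, 6, 7).
  b_1=1 ≤ 1
  b_2=1 ≤ 2
  b_3=3 ≤ 3
  b_4=3 ≤ 4
  b_5=4 ≤ 5
  b_6=6 ≤ 6
  b_7=6 ≤ 7
  b_8=6 ≤ 8
  b_9=7 ≤ 9
All bounds hold ⇒ YES

YES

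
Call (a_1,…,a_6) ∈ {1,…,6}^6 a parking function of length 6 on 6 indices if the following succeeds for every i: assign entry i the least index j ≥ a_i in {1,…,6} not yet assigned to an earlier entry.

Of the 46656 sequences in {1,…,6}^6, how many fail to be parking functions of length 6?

29849

#PF = (6+1−6)·(6+1)^{6−1} = 1×16807 = 16807 [KW]
Example (6,4,4,5,4,5) → sorted (4,4,4,5,5,6): b_1=4>1, not a PF.
6^6 − 16807 = 46656 − 16807 = 29849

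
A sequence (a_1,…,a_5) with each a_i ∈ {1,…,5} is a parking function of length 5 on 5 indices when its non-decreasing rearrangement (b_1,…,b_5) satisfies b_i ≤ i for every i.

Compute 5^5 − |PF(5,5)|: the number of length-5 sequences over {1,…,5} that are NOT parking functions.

1829

|PF| = (5+1−5)·(5+1)^{5−1} = 1×1296 = 1296 [KW]
E.g. (5,1,4,4,5) → sorted (1,4,4,5,5): b_2=4>2, not a PF.
5^5 − 1296 = 3125 − 1296 = 1829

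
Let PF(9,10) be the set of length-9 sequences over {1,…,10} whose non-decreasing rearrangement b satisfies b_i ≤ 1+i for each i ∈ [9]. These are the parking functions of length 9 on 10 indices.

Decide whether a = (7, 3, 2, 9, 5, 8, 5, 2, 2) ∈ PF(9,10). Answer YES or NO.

Sorted: b = (2, 2, 2, 3, 5, 5, 7, 8, 9).
  b_1=2 ≤ 2
  b_2=2 ≤ 3
  b_3=2 ≤ 4
  b_4=3 ≤ 5
  b_5=5 ≤ 6
  b_6=5 ≤ 7
  b_7=7 ≤ 8
  b_8=8 ≤ 9
  b_9=9 ≤ 10
All bounds hold ⇒ YES

YES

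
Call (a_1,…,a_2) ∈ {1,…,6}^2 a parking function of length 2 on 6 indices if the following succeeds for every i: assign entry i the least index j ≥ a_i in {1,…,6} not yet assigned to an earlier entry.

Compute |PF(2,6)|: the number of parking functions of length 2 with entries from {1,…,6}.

35

|PF| = (6+1−2)·(6+1)^{2−1} = 5·7 = 35 [KW]
Check (6,3) → sorted (3,6): b_i ≤ 4+i ∀i, a PF.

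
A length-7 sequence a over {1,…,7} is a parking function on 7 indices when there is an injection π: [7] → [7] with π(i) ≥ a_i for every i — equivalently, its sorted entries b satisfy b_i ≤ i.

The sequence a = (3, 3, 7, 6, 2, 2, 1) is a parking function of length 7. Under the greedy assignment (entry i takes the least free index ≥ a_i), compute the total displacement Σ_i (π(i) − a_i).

4

Σπ = 7·8/2 = 28 (π permutes [7]); Σa = 3+3+7+6+2+2+1 = 24; disp = 28−24 = 4.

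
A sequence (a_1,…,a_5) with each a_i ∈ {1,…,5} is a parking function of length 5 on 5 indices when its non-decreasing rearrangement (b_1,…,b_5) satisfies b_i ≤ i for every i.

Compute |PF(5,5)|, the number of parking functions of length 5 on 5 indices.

1296

|PF(5,5)| = (5+1−5)·(5+1)^{5−1} = 1·1296 = 1296 (Pollak)
Check (4,3,1,5,1) → sorted (1,1,3,4,5): b_i ≤ i ∀i, a PF.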